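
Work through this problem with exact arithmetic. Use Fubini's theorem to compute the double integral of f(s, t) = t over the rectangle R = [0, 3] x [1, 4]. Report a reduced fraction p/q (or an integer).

f(s, t) is a tensor product of a function of s and a function of t, and both factors are bounded continuous (hence Lebesgue integrable) on the rectangle, so Fubini's theorem applies:
  integral_R f d(m x m) = (integral_a1^b1 1 ds) * (integral_a2^b2 t dt).
Inner integral in s: integral_{0}^{3} 1 ds = (3^1 - 0^1)/1
  = 3.
Inner integral in t: integral_{1}^{4} t dt = (4^2 - 1^2)/2
  = 15/2.
Product: (3) * (15/2) = 45/2.

45/2


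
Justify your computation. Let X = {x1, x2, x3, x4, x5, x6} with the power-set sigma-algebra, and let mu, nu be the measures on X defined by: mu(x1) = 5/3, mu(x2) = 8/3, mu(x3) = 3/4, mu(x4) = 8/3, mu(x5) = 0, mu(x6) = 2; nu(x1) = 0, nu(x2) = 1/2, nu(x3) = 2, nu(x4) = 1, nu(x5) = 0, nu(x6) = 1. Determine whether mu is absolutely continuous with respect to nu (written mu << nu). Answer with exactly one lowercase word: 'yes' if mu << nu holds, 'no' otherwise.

mu << nu means: every nu-null measurable set is also mu-null; equivalently, for every atom x, if nu({x}) = 0 then mu({x}) = 0.
Checking each atom:
  x1: nu = 0, mu = 5/3 > 0 -> violates mu << nu.
  x2: nu = 1/2 > 0 -> no constraint.
  x3: nu = 2 > 0 -> no constraint.
  x4: nu = 1 > 0 -> no constraint.
  x5: nu = 0, mu = 0 -> consistent with mu << nu.
  x6: nu = 1 > 0 -> no constraint.
The atom(s) x1 violate the condition (nu = 0 but mu > 0). Therefore mu is NOT absolutely continuous w.r.t. nu.

no


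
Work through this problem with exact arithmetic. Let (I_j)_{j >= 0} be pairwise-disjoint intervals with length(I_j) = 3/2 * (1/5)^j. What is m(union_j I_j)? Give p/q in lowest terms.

By countable additivity of the Lebesgue measure on pairwise disjoint measurable sets,
  m(union_{j >= 0} I_j) = sum_{j >= 0} m(I_j) = sum_{j >= 0} a * r^j,
  with a = 3/2 and r = 1/5.
Since 0 < r = 1/5 < 1, the geometric series converges:
  sum_{j >= 0} a * r^j = a / (1 - r).
  = 3/2 / (1 - 1/5)
  = 3/2 / (4/5)
  = 15/8.

15/8


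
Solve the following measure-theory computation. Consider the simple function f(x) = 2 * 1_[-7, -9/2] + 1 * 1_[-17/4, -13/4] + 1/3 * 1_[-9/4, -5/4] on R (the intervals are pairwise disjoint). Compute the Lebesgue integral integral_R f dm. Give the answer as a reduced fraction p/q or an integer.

For a simple function f = sum_i c_i * 1_{A_i} with disjoint A_i,
  integral f dm = sum_i c_i * m(A_i).
Lengths of the A_i:
  m(A_1) = -9/2 - (-7) = 5/2.
  m(A_2) = -13/4 - (-17/4) = 1.
  m(A_3) = -5/4 - (-9/4) = 1.
Contributions c_i * m(A_i):
  (2) * (5/2) = 5.
  (1) * (1) = 1.
  (1/3) * (1) = 1/3.
Total: 5 + 1 + 1/3 = 19/3.

19/3


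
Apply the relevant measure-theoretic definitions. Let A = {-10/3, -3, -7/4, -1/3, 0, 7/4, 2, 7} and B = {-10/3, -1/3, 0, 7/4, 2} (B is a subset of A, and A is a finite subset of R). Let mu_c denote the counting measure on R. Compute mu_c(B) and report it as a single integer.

Counting measure assigns mu_c(E) = |E| (number of elements) when E is finite.
B has 5 element(s), so mu_c(B) = 5.

5


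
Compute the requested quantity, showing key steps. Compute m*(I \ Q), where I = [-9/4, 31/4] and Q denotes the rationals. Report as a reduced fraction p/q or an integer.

The interval I = [-9/4, 31/4] has m(I) = 31/4 - (-9/4) = 10 (endpoints are measure-zero, so open/closed/half-open agree). Write I = (I cap Q) u (I \ Q). The rationals in I are countable, so m*(I cap Q) = 0 (cover each rational by intervals whose total length is arbitrarily small). By countable subadditivity m*(I) <= m*(I cap Q) + m*(I \ Q), hence m*(I \ Q) >= m(I) = 10. The reverse inequality m*(I \ Q) <= m*(I) = 10 is trivial since (I \ Q) is a subset of I. Therefore m*(I \ Q) = 10.

10


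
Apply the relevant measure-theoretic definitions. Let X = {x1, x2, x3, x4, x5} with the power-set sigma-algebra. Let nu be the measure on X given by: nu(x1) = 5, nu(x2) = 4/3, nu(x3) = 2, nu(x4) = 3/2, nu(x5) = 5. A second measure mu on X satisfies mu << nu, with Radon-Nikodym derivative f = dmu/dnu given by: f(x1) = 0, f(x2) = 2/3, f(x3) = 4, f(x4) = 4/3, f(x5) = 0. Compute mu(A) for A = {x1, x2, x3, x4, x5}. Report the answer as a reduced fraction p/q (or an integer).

By the defining property of the Radon-Nikodym derivative, for every measurable set A,
  mu(A) = integral_A f dnu.
Since nu is a discrete measure concentrated on the atoms of X, the integral over A reduces to the sum
  mu(A) = sum_{x in A} f(x) * nu({x}).
Computing each term:
  x1: f(x1) * nu(x1) = 0 * 5 = 0.
  x2: f(x2) * nu(x2) = 2/3 * 4/3 = 8/9.
  x3: f(x3) * nu(x3) = 4 * 2 = 8.
  x4: f(x4) * nu(x4) = 4/3 * 3/2 = 2.
  x5: f(x5) * nu(x5) = 0 * 5 = 0.
Summing: mu(A) = 0 + 8/9 + 8 + 2 + 0 = 98/9.

98/9


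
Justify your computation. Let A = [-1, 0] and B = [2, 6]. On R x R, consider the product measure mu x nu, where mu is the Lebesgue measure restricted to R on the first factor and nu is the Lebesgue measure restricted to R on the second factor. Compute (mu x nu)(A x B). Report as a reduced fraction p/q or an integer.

For a measurable rectangle A x B, the product measure satisfies
  (mu x nu)(A x B) = mu(A) * nu(B).
  mu(A) = 1.
  nu(B) = 4.
  (mu x nu)(A x B) = 1 * 4 = 4.

4


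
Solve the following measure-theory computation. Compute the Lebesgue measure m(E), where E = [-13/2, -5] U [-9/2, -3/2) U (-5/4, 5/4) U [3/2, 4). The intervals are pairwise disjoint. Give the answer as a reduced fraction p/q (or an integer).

For pairwise disjoint intervals, m(union_i I_i) = sum_i m(I_i),
and m is invariant under swapping open/closed endpoints (single points have measure 0).
So m(E) = sum_i (b_i - a_i).
  I_1 has length -5 - (-13/2) = 3/2.
  I_2 has length -3/2 - (-9/2) = 3.
  I_3 has length 5/4 - (-5/4) = 5/2.
  I_4 has length 4 - 3/2 = 5/2.
Summing:
  m(E) = 3/2 + 3 + 5/2 + 5/2 = 19/2.

19/2


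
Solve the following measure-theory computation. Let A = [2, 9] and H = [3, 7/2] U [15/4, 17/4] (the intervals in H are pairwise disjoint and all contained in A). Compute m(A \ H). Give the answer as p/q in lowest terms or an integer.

The ambient interval has length m(A) = 9 - 2 = 7.
Since the holes are disjoint and sit inside A, by finite additivity
  m(H) = sum_i (b_i - a_i), and m(A \ H) = m(A) - m(H).
Computing the hole measures:
  m(H_1) = 7/2 - 3 = 1/2.
  m(H_2) = 17/4 - 15/4 = 1/2.
Summed: m(H) = 1/2 + 1/2 = 1.
So m(A \ H) = 7 - 1 = 6.

6


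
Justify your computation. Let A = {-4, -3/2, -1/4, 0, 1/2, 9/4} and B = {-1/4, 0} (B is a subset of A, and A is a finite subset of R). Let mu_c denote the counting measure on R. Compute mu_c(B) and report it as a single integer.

Counting measure assigns mu_c(E) = |E| (number of elements) when E is finite.
B has 2 element(s), so mu_c(B) = 2.

2


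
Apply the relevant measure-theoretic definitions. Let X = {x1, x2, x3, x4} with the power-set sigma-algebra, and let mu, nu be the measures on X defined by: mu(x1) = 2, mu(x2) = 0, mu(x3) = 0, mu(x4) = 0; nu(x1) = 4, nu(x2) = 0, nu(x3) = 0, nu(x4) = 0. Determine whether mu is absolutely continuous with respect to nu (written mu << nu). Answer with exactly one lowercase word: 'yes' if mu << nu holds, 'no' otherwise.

mu << nu means: every nu-null measurable set is also mu-null; equivalently, for every atom x, if nu({x}) = 0 then mu({x}) = 0.
Checking each atom:
  x1: nu = 4 > 0 -> no constraint.
  x2: nu = 0, mu = 0 -> consistent with mu << nu.
  x3: nu = 0, mu = 0 -> consistent with mu << nu.
  x4: nu = 0, mu = 0 -> consistent with mu << nu.
No atom violates the condition. Therefore mu << nu.

yes


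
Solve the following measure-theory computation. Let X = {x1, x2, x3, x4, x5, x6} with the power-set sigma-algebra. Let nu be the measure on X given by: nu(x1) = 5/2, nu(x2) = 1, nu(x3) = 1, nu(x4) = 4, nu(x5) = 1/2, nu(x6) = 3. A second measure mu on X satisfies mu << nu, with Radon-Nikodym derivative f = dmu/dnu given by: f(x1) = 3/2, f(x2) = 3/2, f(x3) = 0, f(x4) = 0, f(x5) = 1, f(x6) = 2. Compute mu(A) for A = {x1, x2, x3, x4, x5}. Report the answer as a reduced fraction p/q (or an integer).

By the defining property of the Radon-Nikodym derivative, for every measurable set A,
  mu(A) = integral_A f dnu.
Since nu is a discrete measure concentrated on the atoms of X, the integral over A reduces to the sum
  mu(A) = sum_{x in A} f(x) * nu({x}).
Computing each term:
  x1: f(x1) * nu(x1) = 3/2 * 5/2 = 15/4.
  x2: f(x2) * nu(x2) = 3/2 * 1 = 3/2.
  x3: f(x3) * nu(x3) = 0 * 1 = 0.
  x4: f(x4) * nu(x4) = 0 * 4 = 0.
  x5: f(x5) * nu(x5) = 1 * 1/2 = 1/2.
Summing: mu(A) = 15/4 + 3/2 + 0 + 0 + 1/2 = 23/4.

23/4


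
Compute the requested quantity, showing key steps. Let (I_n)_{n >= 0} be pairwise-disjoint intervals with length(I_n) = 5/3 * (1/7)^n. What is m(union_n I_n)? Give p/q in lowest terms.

By countable additivity of the Lebesgue measure on pairwise disjoint measurable sets,
  m(union_{n >= 0} I_n) = sum_{n >= 0} m(I_n) = sum_{n >= 0} a * r^n,
  with a = 5/3 and r = 1/7.
Since 0 < r = 1/7 < 1, the geometric series converges:
  sum_{n >= 0} a * r^n = a / (1 - r).
  = 5/3 / (1 - 1/7)
  = 5/3 / (6/7)
  = 35/18.

35/18


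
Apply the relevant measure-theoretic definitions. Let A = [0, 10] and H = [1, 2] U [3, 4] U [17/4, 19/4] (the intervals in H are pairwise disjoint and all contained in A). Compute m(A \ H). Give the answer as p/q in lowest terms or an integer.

The ambient interval has length m(A) = 10 - 0 = 10.
Since the holes are disjoint and sit inside A, by finite additivity
  m(H) = sum_i (b_i - a_i), and m(A \ H) = m(A) - m(H).
Computing the hole measures:
  m(H_1) = 2 - 1 = 1.
  m(H_2) = 4 - 3 = 1.
  m(H_3) = 19/4 - 17/4 = 1/2.
Summed: m(H) = 1 + 1 + 1/2 = 5/2.
So m(A \ H) = 10 - 5/2 = 15/2.

15/2


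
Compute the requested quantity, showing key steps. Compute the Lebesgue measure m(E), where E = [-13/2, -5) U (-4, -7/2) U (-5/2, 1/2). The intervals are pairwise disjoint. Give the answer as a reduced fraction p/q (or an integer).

For pairwise disjoint intervals, m(union_i I_i) = sum_i m(I_i),
and m is invariant under swapping open/closed endpoints (single points have measure 0).
So m(E) = sum_i (b_i - a_i).
  I_1 has length -5 - (-13/2) = 3/2.
  I_2 has length -7/2 - (-4) = 1/2.
  I_3 has length 1/2 - (-5/2) = 3.
Summing:
  m(E) = 3/2 + 1/2 + 3 = 5.

5


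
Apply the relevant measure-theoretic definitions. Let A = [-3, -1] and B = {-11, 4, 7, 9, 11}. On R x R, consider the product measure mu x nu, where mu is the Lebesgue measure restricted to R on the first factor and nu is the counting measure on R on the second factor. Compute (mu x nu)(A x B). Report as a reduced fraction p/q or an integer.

For a measurable rectangle A x B, the product measure satisfies
  (mu x nu)(A x B) = mu(A) * nu(B).
  mu(A) = 2.
  nu(B) = 5.
  (mu x nu)(A x B) = 2 * 5 = 10.

10


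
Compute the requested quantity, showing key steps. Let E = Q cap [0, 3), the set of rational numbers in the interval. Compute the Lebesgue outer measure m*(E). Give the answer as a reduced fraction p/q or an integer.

Q cap [0, 3) is countable; list its elements as q_1, q_2, ... . Fix eps > 0 and cover the k-th point by an interval of length eps * 2^(-k). The cover has total length eps * sum_{k>=1} 2^(-k) = eps, so by definition of outer measure m*(Q cap [0, 3)) <= eps. Since eps was arbitrary and m* >= 0, the outer measure is 0.

0


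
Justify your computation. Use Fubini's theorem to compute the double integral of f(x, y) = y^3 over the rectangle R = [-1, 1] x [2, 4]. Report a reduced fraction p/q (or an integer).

f(x, y) is a tensor product of a function of x and a function of y, and both factors are bounded continuous (hence Lebesgue integrable) on the rectangle, so Fubini's theorem applies:
  integral_R f d(m x m) = (integral_a1^b1 1 dx) * (integral_a2^b2 y^3 dy).
Inner integral in x: integral_{-1}^{1} 1 dx = (1^1 - (-1)^1)/1
  = 2.
Inner integral in y: integral_{2}^{4} y^3 dy = (4^4 - 2^4)/4
  = 60.
Product: (2) * (60) = 120.

120


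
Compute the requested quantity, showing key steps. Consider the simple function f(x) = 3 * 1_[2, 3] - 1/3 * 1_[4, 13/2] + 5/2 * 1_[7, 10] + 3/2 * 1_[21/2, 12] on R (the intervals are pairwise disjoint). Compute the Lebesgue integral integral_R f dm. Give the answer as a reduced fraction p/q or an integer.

For a simple function f = sum_i c_i * 1_{A_i} with disjoint A_i,
  integral f dm = sum_i c_i * m(A_i).
Lengths of the A_i:
  m(A_1) = 3 - 2 = 1.
  m(A_2) = 13/2 - 4 = 5/2.
  m(A_3) = 10 - 7 = 3.
  m(A_4) = 12 - 21/2 = 3/2.
Contributions c_i * m(A_i):
  (3) * (1) = 3.
  (-1/3) * (5/2) = -5/6.
  (5/2) * (3) = 15/2.
  (3/2) * (3/2) = 9/4.
Total: 3 - 5/6 + 15/2 + 9/4 = 143/12.

143/12


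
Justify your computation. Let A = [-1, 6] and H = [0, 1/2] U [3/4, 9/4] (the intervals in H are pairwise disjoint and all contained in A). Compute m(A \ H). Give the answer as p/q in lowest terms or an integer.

The ambient interval has length m(A) = 6 - (-1) = 7.
Since the holes are disjoint and sit inside A, by finite additivity
  m(H) = sum_i (b_i - a_i), and m(A \ H) = m(A) - m(H).
Computing the hole measures:
  m(H_1) = 1/2 - 0 = 1/2.
  m(H_2) = 9/4 - 3/4 = 3/2.
Summed: m(H) = 1/2 + 3/2 = 2.
So m(A \ H) = 7 - 2 = 5.

5


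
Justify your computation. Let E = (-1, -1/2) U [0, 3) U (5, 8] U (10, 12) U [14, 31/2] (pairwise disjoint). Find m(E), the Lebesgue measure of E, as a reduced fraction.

For pairwise disjoint intervals, m(union_i I_i) = sum_i m(I_i),
and m is invariant under swapping open/closed endpoints (single points have measure 0).
So m(E) = sum_i (b_i - a_i).
  I_1 has length -1/2 - (-1) = 1/2.
  I_2 has length 3 - 0 = 3.
  I_3 has length 8 - 5 = 3.
  I_4 has length 12 - 10 = 2.
  I_5 has length 31/2 - 14 = 3/2.
Summing:
  m(E) = 1/2 + 3 + 3 + 2 + 3/2 = 10.

10


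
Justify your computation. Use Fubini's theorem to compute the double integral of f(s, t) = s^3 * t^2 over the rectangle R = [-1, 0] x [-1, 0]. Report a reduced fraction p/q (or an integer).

f(s, t) is a tensor product of a function of s and a function of t, and both factors are bounded continuous (hence Lebesgue integrable) on the rectangle, so Fubini's theorem applies:
  integral_R f d(m x m) = (integral_a1^b1 s^3 ds) * (integral_a2^b2 t^2 dt).
Inner integral in s: integral_{-1}^{0} s^3 ds = (0^4 - (-1)^4)/4
  = -1/4.
Inner integral in t: integral_{-1}^{0} t^2 dt = (0^3 - (-1)^3)/3
  = 1/3.
Product: (-1/4) * (1/3) = -1/12.

-1/12


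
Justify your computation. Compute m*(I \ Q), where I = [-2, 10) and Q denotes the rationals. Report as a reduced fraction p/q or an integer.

The interval I = [-2, 10) has m(I) = 10 - (-2) = 12 (endpoints are measure-zero, so open/closed/half-open agree). Write I = (I cap Q) u (I \ Q). The rationals in I are countable, so m*(I cap Q) = 0 (cover each rational by intervals whose total length is arbitrarily small). By countable subadditivity m*(I) <= m*(I cap Q) + m*(I \ Q), hence m*(I \ Q) >= m(I) = 12. The reverse inequality m*(I \ Q) <= m*(I) = 12 is trivial since (I \ Q) is a subset of I. Therefore m*(I \ Q) = 12.

12


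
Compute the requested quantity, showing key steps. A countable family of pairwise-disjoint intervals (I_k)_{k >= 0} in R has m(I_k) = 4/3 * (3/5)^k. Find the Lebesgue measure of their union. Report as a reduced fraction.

By countable additivity of the Lebesgue measure on pairwise disjoint measurable sets,
  m(union_{k >= 0} I_k) = sum_{k >= 0} m(I_k) = sum_{k >= 0} a * r^k,
  with a = 4/3 and r = 3/5.
Since 0 < r = 3/5 < 1, the geometric series converges:
  sum_{k >= 0} a * r^k = a / (1 - r).
  = 4/3 / (1 - 3/5)
  = 4/3 / (2/5)
  = 10/3.

10/3


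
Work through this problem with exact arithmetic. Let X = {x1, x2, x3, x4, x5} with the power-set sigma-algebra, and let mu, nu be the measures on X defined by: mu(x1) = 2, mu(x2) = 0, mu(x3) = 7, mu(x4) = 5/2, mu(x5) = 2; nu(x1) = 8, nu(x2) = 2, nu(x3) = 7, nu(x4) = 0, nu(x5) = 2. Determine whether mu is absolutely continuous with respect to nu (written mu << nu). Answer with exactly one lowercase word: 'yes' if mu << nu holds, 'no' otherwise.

mu << nu means: every nu-null measurable set is also mu-null; equivalently, for every atom x, if nu({x}) = 0 then mu({x}) = 0.
Checking each atom:
  x1: nu = 8 > 0 -> no constraint.
  x2: nu = 2 > 0 -> no constraint.
  x3: nu = 7 > 0 -> no constraint.
  x4: nu = 0, mu = 5/2 > 0 -> violates mu << nu.
  x5: nu = 2 > 0 -> no constraint.
The atom(s) x4 violate the condition (nu = 0 but mu > 0). Therefore mu is NOT absolutely continuous w.r.t. nu.

no


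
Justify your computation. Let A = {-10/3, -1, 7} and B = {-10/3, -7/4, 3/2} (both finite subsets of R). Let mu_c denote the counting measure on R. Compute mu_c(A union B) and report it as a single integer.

Counting measure on a finite set equals cardinality. By inclusion-exclusion, |A union B| = |A| + |B| - |A cap B|.
|A| = 3, |B| = 3, |A cap B| = 1.
So mu_c(A union B) = 3 + 3 - 1 = 5.

5


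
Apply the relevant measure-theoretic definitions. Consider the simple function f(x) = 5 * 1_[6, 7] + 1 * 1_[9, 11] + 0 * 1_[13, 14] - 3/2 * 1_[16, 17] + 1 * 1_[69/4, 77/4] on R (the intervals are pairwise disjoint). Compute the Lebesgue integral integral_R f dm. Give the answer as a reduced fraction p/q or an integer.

For a simple function f = sum_i c_i * 1_{A_i} with disjoint A_i,
  integral f dm = sum_i c_i * m(A_i).
Lengths of the A_i:
  m(A_1) = 7 - 6 = 1.
  m(A_2) = 11 - 9 = 2.
  m(A_3) = 14 - 13 = 1.
  m(A_4) = 17 - 16 = 1.
  m(A_5) = 77/4 - 69/4 = 2.
Contributions c_i * m(A_i):
  (5) * (1) = 5.
  (1) * (2) = 2.
  (0) * (1) = 0.
  (-3/2) * (1) = -3/2.
  (1) * (2) = 2.
Total: 5 + 2 + 0 - 3/2 + 2 = 15/2.

15/2


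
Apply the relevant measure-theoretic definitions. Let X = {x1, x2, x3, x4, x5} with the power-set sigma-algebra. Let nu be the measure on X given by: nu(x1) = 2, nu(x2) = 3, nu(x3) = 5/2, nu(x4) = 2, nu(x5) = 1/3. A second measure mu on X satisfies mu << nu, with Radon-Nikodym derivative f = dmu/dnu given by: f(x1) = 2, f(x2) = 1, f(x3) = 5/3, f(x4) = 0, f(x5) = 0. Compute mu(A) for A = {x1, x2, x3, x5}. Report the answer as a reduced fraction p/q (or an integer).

By the defining property of the Radon-Nikodym derivative, for every measurable set A,
  mu(A) = integral_A f dnu.
Since nu is a discrete measure concentrated on the atoms of X, the integral over A reduces to the sum
  mu(A) = sum_{x in A} f(x) * nu({x}).
Computing each term:
  x1: f(x1) * nu(x1) = 2 * 2 = 4.
  x2: f(x2) * nu(x2) = 1 * 3 = 3.
  x3: f(x3) * nu(x3) = 5/3 * 5/2 = 25/6.
  x5: f(x5) * nu(x5) = 0 * 1/3 = 0.
Summing: mu(A) = 4 + 3 + 25/6 + 0 = 67/6.

67/6


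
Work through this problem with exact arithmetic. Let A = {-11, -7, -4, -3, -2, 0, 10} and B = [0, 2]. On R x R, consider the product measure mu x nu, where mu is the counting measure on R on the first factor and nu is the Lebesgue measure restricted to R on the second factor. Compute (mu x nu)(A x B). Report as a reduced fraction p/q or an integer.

For a measurable rectangle A x B, the product measure satisfies
  (mu x nu)(A x B) = mu(A) * nu(B).
  mu(A) = 7.
  nu(B) = 2.
  (mu x nu)(A x B) = 7 * 2 = 14.

14


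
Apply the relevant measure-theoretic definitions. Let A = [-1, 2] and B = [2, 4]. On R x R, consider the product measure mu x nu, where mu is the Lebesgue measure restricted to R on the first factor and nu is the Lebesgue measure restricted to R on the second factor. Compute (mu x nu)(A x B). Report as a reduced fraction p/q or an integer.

For a measurable rectangle A x B, the product measure satisfies
  (mu x nu)(A x B) = mu(A) * nu(B).
  mu(A) = 3.
  nu(B) = 2.
  (mu x nu)(A x B) = 3 * 2 = 6.

6


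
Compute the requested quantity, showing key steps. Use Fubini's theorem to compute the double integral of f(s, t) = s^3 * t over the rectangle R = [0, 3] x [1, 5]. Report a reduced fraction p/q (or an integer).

f(s, t) is a tensor product of a function of s and a function of t, and both factors are bounded continuous (hence Lebesgue integrable) on the rectangle, so Fubini's theorem applies:
  integral_R f d(m x m) = (integral_a1^b1 s^3 ds) * (integral_a2^b2 t dt).
Inner integral in s: integral_{0}^{3} s^3 ds = (3^4 - 0^4)/4
  = 81/4.
Inner integral in t: integral_{1}^{5} t dt = (5^2 - 1^2)/2
  = 12.
Product: (81/4) * (12) = 243.

243


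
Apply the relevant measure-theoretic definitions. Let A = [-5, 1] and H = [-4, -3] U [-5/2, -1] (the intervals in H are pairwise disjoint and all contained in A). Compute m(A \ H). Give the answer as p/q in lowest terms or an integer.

The ambient interval has length m(A) = 1 - (-5) = 6.
Since the holes are disjoint and sit inside A, by finite additivity
  m(H) = sum_i (b_i - a_i), and m(A \ H) = m(A) - m(H).
Computing the hole measures:
  m(H_1) = -3 - (-4) = 1.
  m(H_2) = -1 - (-5/2) = 3/2.
Summed: m(H) = 1 + 3/2 = 5/2.
So m(A \ H) = 6 - 5/2 = 7/2.

7/2


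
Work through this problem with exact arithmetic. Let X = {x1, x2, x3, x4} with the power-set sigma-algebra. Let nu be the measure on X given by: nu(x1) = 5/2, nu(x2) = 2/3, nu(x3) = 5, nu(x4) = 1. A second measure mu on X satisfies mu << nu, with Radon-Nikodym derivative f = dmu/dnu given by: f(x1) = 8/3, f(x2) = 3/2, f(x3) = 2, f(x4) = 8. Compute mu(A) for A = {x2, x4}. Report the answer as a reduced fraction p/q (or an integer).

By the defining property of the Radon-Nikodym derivative, for every measurable set A,
  mu(A) = integral_A f dnu.
Since nu is a discrete measure concentrated on the atoms of X, the integral over A reduces to the sum
  mu(A) = sum_{x in A} f(x) * nu({x}).
Computing each term:
  x2: f(x2) * nu(x2) = 3/2 * 2/3 = 1.
  x4: f(x4) * nu(x4) = 8 * 1 = 8.
Summing: mu(A) = 1 + 8 = 9.

9


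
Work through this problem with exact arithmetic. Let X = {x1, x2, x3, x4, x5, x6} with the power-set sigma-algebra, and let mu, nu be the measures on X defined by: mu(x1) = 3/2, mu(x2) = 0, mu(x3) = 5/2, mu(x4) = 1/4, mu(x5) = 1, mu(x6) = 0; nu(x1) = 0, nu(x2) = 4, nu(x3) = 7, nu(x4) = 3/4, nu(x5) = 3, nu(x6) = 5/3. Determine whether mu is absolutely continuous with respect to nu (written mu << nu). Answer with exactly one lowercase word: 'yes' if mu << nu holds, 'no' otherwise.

mu << nu means: every nu-null measurable set is also mu-null; equivalently, for every atom x, if nu({x}) = 0 then mu({x}) = 0.
Checking each atom:
  x1: nu = 0, mu = 3/2 > 0 -> violates mu << nu.
  x2: nu = 4 > 0 -> no constraint.
  x3: nu = 7 > 0 -> no constraint.
  x4: nu = 3/4 > 0 -> no constraint.
  x5: nu = 3 > 0 -> no constraint.
  x6: nu = 5/3 > 0 -> no constraint.
The atom(s) x1 violate the condition (nu = 0 but mu > 0). Therefore mu is NOT absolutely continuous w.r.t. nu.

no


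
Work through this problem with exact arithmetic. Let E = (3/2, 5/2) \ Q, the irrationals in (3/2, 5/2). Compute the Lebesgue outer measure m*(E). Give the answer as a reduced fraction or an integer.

The interval I = (3/2, 5/2) has m(I) = 5/2 - 3/2 = 1 (endpoints are measure-zero, so open/closed/half-open agree). Write I = (I cap Q) u (I \ Q). The rationals in I are countable, so m*(I cap Q) = 0 (cover each rational by intervals whose total length is arbitrarily small). By countable subadditivity m*(I) <= m*(I cap Q) + m*(I \ Q), hence m*(I \ Q) >= m(I) = 1. The reverse inequality m*(I \ Q) <= m*(I) = 1 is trivial since (I \ Q) is a subset of I. Therefore m*(I \ Q) = 1.

1


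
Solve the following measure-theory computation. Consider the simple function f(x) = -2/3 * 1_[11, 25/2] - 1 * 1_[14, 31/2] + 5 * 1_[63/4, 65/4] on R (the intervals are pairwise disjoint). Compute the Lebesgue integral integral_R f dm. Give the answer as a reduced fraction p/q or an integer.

For a simple function f = sum_i c_i * 1_{A_i} with disjoint A_i,
  integral f dm = sum_i c_i * m(A_i).
Lengths of the A_i:
  m(A_1) = 25/2 - 11 = 3/2.
  m(A_2) = 31/2 - 14 = 3/2.
  m(A_3) = 65/4 - 63/4 = 1/2.
Contributions c_i * m(A_i):
  (-2/3) * (3/2) = -1.
  (-1) * (3/2) = -3/2.
  (5) * (1/2) = 5/2.
Total: -1 - 3/2 + 5/2 = 0.

0


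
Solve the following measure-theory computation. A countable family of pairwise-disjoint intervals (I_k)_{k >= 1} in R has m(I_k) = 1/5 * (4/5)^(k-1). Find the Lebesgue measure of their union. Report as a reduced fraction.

By countable additivity of the Lebesgue measure on pairwise disjoint measurable sets,
  m(union_{k >= 1} I_k) = sum_{k >= 1} m(I_k) = sum_{k >= 1} a * r^(k-1),
  with a = 1/5 and r = 4/5.
Since 0 < r = 4/5 < 1, the geometric series converges:
  sum_{k >= 1} a * r^(k-1) = a / (1 - r).
  = 1/5 / (1 - 4/5)
  = 1/5 / (1/5)
  = 1.

1


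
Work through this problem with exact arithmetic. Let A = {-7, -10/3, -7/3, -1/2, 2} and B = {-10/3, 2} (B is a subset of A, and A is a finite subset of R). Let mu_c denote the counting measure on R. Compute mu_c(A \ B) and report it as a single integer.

Counting measure assigns mu_c(E) = |E| (number of elements) when E is finite. For B subset A, A \ B is the set of elements of A not in B, so |A \ B| = |A| - |B|.
|A| = 5, |B| = 2, so mu_c(A \ B) = 5 - 2 = 3.

3


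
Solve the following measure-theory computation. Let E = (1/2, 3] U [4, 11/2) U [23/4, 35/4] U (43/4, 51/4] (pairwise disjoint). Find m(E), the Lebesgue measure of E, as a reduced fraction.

For pairwise disjoint intervals, m(union_i I_i) = sum_i m(I_i),
and m is invariant under swapping open/closed endpoints (single points have measure 0).
So m(E) = sum_i (b_i - a_i).
  I_1 has length 3 - 1/2 = 5/2.
  I_2 has length 11/2 - 4 = 3/2.
  I_3 has length 35/4 - 23/4 = 3.
  I_4 has length 51/4 - 43/4 = 2.
Summing:
  m(E) = 5/2 + 3/2 + 3 + 2 = 9.

9


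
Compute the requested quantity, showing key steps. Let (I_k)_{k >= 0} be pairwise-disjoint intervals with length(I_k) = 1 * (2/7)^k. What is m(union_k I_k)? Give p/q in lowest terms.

By countable additivity of the Lebesgue measure on pairwise disjoint measurable sets,
  m(union_{k >= 0} I_k) = sum_{k >= 0} m(I_k) = sum_{k >= 0} a * r^k,
  with a = 1 and r = 2/7.
Since 0 < r = 2/7 < 1, the geometric series converges:
  sum_{k >= 0} a * r^k = a / (1 - r).
  = 1 / (1 - 2/7)
  = 1 / (5/7)
  = 7/5.

7/5


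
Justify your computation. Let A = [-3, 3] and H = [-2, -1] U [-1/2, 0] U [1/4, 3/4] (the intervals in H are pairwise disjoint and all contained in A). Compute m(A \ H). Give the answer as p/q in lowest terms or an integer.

The ambient interval has length m(A) = 3 - (-3) = 6.
Since the holes are disjoint and sit inside A, by finite additivity
  m(H) = sum_i (b_i - a_i), and m(A \ H) = m(A) - m(H).
Computing the hole measures:
  m(H_1) = -1 - (-2) = 1.
  m(H_2) = 0 - (-1/2) = 1/2.
  m(H_3) = 3/4 - 1/4 = 1/2.
Summed: m(H) = 1 + 1/2 + 1/2 = 2.
So m(A \ H) = 6 - 2 = 4.

4


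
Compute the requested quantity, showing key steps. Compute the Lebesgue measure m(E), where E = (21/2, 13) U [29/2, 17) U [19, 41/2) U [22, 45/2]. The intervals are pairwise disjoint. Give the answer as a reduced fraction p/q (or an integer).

For pairwise disjoint intervals, m(union_i I_i) = sum_i m(I_i),
and m is invariant under swapping open/closed endpoints (single points have measure 0).
So m(E) = sum_i (b_i - a_i).
  I_1 has length 13 - 21/2 = 5/2.
  I_2 has length 17 - 29/2 = 5/2.
  I_3 has length 41/2 - 19 = 3/2.
  I_4 has length 45/2 - 22 = 1/2.
Summing:
  m(E) = 5/2 + 5/2 + 3/2 + 1/2 = 7.

7


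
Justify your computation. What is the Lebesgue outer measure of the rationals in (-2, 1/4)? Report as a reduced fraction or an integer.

The set Q cap (-2, 1/4) is countable (a subset of the countable set Q). Lebesgue outer measure of any countable set is 0: each singleton {q} has m*({q}) = 0, and by countable subadditivity m*(union_k {q_k}) <= sum_k m*({q_k}) = sum_k 0 = 0. The reverse inequality m*(E) >= 0 is automatic. So m*(Q cap (-2, 1/4)) = 0.

0


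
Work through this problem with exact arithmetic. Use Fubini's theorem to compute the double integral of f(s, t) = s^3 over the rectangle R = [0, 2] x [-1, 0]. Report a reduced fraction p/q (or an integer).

f(s, t) is a tensor product of a function of s and a function of t, and both factors are bounded continuous (hence Lebesgue integrable) on the rectangle, so Fubini's theorem applies:
  integral_R f d(m x m) = (integral_a1^b1 s^3 ds) * (integral_a2^b2 1 dt).
Inner integral in s: integral_{0}^{2} s^3 ds = (2^4 - 0^4)/4
  = 4.
Inner integral in t: integral_{-1}^{0} 1 dt = (0^1 - (-1)^1)/1
  = 1.
Product: (4) * (1) = 4.

4


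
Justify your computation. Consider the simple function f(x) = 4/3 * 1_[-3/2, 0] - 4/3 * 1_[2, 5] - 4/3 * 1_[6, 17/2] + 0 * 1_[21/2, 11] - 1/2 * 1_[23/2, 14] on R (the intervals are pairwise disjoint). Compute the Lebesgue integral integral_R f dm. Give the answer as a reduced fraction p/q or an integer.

For a simple function f = sum_i c_i * 1_{A_i} with disjoint A_i,
  integral f dm = sum_i c_i * m(A_i).
Lengths of the A_i:
  m(A_1) = 0 - (-3/2) = 3/2.
  m(A_2) = 5 - 2 = 3.
  m(A_3) = 17/2 - 6 = 5/2.
  m(A_4) = 11 - 21/2 = 1/2.
  m(A_5) = 14 - 23/2 = 5/2.
Contributions c_i * m(A_i):
  (4/3) * (3/2) = 2.
  (-4/3) * (3) = -4.
  (-4/3) * (5/2) = -10/3.
  (0) * (1/2) = 0.
  (-1/2) * (5/2) = -5/4.
Total: 2 - 4 - 10/3 + 0 - 5/4 = -79/12.

-79/12


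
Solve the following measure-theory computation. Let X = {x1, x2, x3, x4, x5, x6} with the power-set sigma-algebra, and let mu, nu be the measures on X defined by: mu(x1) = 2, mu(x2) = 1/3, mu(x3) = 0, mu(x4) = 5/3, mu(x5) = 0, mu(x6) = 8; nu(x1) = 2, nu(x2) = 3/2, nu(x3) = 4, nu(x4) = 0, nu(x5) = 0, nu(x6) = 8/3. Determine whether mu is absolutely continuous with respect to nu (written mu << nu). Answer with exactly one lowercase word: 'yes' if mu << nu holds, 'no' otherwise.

mu << nu means: every nu-null measurable set is also mu-null; equivalently, for every atom x, if nu({x}) = 0 then mu({x}) = 0.
Checking each atom:
  x1: nu = 2 > 0 -> no constraint.
  x2: nu = 3/2 > 0 -> no constraint.
  x3: nu = 4 > 0 -> no constraint.
  x4: nu = 0, mu = 5/3 > 0 -> violates mu << nu.
  x5: nu = 0, mu = 0 -> consistent with mu << nu.
  x6: nu = 8/3 > 0 -> no constraint.
The atom(s) x4 violate the condition (nu = 0 but mu > 0). Therefore mu is NOT absolutely continuous w.r.t. nu.

no


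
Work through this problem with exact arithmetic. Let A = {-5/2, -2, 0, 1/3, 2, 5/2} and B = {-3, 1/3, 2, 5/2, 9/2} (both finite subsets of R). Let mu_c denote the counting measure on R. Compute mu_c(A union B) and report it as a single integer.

Counting measure on a finite set equals cardinality. By inclusion-exclusion, |A union B| = |A| + |B| - |A cap B|.
|A| = 6, |B| = 5, |A cap B| = 3.
So mu_c(A union B) = 6 + 5 - 3 = 8.

8


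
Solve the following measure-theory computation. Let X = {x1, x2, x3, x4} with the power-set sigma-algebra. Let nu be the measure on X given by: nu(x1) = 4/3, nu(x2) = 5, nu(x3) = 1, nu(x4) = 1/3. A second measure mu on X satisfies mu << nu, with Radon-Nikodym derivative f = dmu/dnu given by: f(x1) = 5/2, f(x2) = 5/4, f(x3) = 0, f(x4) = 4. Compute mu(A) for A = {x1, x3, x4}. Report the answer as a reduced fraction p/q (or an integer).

By the defining property of the Radon-Nikodym derivative, for every measurable set A,
  mu(A) = integral_A f dnu.
Since nu is a discrete measure concentrated on the atoms of X, the integral over A reduces to the sum
  mu(A) = sum_{x in A} f(x) * nu({x}).
Computing each term:
  x1: f(x1) * nu(x1) = 5/2 * 4/3 = 10/3.
  x3: f(x3) * nu(x3) = 0 * 1 = 0.
  x4: f(x4) * nu(x4) = 4 * 1/3 = 4/3.
Summing: mu(A) = 10/3 + 0 + 4/3 = 14/3.

14/3


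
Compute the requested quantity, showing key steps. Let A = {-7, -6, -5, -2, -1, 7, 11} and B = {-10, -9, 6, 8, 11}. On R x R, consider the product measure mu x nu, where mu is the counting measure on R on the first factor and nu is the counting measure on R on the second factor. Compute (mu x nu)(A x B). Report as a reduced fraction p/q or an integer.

For a measurable rectangle A x B, the product measure satisfies
  (mu x nu)(A x B) = mu(A) * nu(B).
  mu(A) = 7.
  nu(B) = 5.
  (mu x nu)(A x B) = 7 * 5 = 35.

35


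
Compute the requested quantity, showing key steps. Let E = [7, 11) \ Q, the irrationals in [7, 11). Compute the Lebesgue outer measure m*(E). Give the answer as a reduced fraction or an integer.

The interval I = [7, 11) has m(I) = 11 - 7 = 4 (endpoints are measure-zero, so open/closed/half-open agree). Write I = (I cap Q) u (I \ Q). The rationals in I are countable, so m*(I cap Q) = 0 (cover each rational by intervals whose total length is arbitrarily small). By countable subadditivity m*(I) <= m*(I cap Q) + m*(I \ Q), hence m*(I \ Q) >= m(I) = 4. The reverse inequality m*(I \ Q) <= m*(I) = 4 is trivial since (I \ Q) is a subset of I. Therefore m*(I \ Q) = 4.

4


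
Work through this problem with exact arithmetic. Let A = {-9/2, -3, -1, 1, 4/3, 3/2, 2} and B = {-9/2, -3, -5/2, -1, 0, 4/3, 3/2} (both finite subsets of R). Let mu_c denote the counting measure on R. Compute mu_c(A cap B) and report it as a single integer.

Counting measure on a finite set equals cardinality. mu_c(A cap B) = |A cap B| (elements appearing in both).
Enumerating the elements of A that also lie in B gives 5 element(s).
So mu_c(A cap B) = 5.

5


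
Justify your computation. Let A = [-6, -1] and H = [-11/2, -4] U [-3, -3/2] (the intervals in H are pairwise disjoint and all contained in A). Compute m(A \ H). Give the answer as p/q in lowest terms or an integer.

The ambient interval has length m(A) = -1 - (-6) = 5.
Since the holes are disjoint and sit inside A, by finite additivity
  m(H) = sum_i (b_i - a_i), and m(A \ H) = m(A) - m(H).
Computing the hole measures:
  m(H_1) = -4 - (-11/2) = 3/2.
  m(H_2) = -3/2 - (-3) = 3/2.
Summed: m(H) = 3/2 + 3/2 = 3.
So m(A \ H) = 5 - 3 = 2.

2


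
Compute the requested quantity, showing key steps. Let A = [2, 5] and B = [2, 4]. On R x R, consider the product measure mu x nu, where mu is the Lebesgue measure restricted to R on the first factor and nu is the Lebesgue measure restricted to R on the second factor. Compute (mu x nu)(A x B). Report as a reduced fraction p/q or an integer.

For a measurable rectangle A x B, the product measure satisfies
  (mu x nu)(A x B) = mu(A) * nu(B).
  mu(A) = 3.
  nu(B) = 2.
  (mu x nu)(A x B) = 3 * 2 = 6.

6


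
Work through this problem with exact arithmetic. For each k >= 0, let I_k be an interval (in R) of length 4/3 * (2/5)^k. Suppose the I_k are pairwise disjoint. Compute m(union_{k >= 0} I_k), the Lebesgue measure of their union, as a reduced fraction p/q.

By countable additivity of the Lebesgue measure on pairwise disjoint measurable sets,
  m(union_{k >= 0} I_k) = sum_{k >= 0} m(I_k) = sum_{k >= 0} a * r^k,
  with a = 4/3 and r = 2/5.
Since 0 < r = 2/5 < 1, the geometric series converges:
  sum_{k >= 0} a * r^k = a / (1 - r).
  = 4/3 / (1 - 2/5)
  = 4/3 / (3/5)
  = 20/9.

20/9


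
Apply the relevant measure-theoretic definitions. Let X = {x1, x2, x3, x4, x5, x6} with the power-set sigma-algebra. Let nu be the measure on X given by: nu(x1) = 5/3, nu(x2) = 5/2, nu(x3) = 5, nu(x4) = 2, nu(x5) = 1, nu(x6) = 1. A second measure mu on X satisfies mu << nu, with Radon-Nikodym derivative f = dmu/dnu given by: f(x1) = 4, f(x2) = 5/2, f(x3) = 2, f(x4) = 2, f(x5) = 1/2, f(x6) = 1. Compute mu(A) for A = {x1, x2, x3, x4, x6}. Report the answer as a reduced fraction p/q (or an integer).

By the defining property of the Radon-Nikodym derivative, for every measurable set A,
  mu(A) = integral_A f dnu.
Since nu is a discrete measure concentrated on the atoms of X, the integral over A reduces to the sum
  mu(A) = sum_{x in A} f(x) * nu({x}).
Computing each term:
  x1: f(x1) * nu(x1) = 4 * 5/3 = 20/3.
  x2: f(x2) * nu(x2) = 5/2 * 5/2 = 25/4.
  x3: f(x3) * nu(x3) = 2 * 5 = 10.
  x4: f(x4) * nu(x4) = 2 * 2 = 4.
  x6: f(x6) * nu(x6) = 1 * 1 = 1.
Summing: mu(A) = 20/3 + 25/4 + 10 + 4 + 1 = 335/12.

335/12


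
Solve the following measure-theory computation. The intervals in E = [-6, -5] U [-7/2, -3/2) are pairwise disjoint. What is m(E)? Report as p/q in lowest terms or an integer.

For pairwise disjoint intervals, m(union_i I_i) = sum_i m(I_i),
and m is invariant under swapping open/closed endpoints (single points have measure 0).
So m(E) = sum_i (b_i - a_i).
  I_1 has length -5 - (-6) = 1.
  I_2 has length -3/2 - (-7/2) = 2.
Summing:
  m(E) = 1 + 2 = 3.

3


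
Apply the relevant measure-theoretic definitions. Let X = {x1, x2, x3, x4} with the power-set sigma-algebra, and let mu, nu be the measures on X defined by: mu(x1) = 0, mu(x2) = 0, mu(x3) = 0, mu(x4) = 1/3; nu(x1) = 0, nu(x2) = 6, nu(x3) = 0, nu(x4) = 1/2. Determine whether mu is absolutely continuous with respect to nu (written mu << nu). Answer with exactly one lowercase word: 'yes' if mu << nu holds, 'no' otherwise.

mu << nu means: every nu-null measurable set is also mu-null; equivalently, for every atom x, if nu({x}) = 0 then mu({x}) = 0.
Checking each atom:
  x1: nu = 0, mu = 0 -> consistent with mu << nu.
  x2: nu = 6 > 0 -> no constraint.
  x3: nu = 0, mu = 0 -> consistent with mu << nu.
  x4: nu = 1/2 > 0 -> no constraint.
No atom violates the condition. Therefore mu << nu.

yes


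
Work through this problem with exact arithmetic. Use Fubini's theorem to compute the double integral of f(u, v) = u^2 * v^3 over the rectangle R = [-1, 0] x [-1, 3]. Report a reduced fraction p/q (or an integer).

f(u, v) is a tensor product of a function of u and a function of v, and both factors are bounded continuous (hence Lebesgue integrable) on the rectangle, so Fubini's theorem applies:
  integral_R f d(m x m) = (integral_a1^b1 u^2 du) * (integral_a2^b2 v^3 dv).
Inner integral in u: integral_{-1}^{0} u^2 du = (0^3 - (-1)^3)/3
  = 1/3.
Inner integral in v: integral_{-1}^{3} v^3 dv = (3^4 - (-1)^4)/4
  = 20.
Product: (1/3) * (20) = 20/3.

20/3


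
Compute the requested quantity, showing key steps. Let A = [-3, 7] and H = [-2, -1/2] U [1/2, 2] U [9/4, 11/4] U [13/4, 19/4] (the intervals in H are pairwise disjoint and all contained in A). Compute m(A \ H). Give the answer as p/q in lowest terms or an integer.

The ambient interval has length m(A) = 7 - (-3) = 10.
Since the holes are disjoint and sit inside A, by finite additivity
  m(H) = sum_i (b_i - a_i), and m(A \ H) = m(A) - m(H).
Computing the hole measures:
  m(H_1) = -1/2 - (-2) = 3/2.
  m(H_2) = 2 - 1/2 = 3/2.
  m(H_3) = 11/4 - 9/4 = 1/2.
  m(H_4) = 19/4 - 13/4 = 3/2.
Summed: m(H) = 3/2 + 3/2 + 1/2 + 3/2 = 5.
So m(A \ H) = 10 - 5 = 5.

5


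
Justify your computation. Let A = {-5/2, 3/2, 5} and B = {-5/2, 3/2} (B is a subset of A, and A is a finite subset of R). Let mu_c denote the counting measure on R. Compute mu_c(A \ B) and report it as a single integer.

Counting measure assigns mu_c(E) = |E| (number of elements) when E is finite. For B subset A, A \ B is the set of elements of A not in B, so |A \ B| = |A| - |B|.
|A| = 3, |B| = 2, so mu_c(A \ B) = 3 - 2 = 1.

1


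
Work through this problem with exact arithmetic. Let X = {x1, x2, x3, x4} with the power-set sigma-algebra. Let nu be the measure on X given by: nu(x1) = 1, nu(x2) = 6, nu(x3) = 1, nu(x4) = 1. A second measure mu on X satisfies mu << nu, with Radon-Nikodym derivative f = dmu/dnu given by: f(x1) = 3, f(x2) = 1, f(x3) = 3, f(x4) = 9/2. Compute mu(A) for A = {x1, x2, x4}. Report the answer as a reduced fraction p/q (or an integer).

By the defining property of the Radon-Nikodym derivative, for every measurable set A,
  mu(A) = integral_A f dnu.
Since nu is a discrete measure concentrated on the atoms of X, the integral over A reduces to the sum
  mu(A) = sum_{x in A} f(x) * nu({x}).
Computing each term:
  x1: f(x1) * nu(x1) = 3 * 1 = 3.
  x2: f(x2) * nu(x2) = 1 * 6 = 6.
  x4: f(x4) * nu(x4) = 9/2 * 1 = 9/2.
Summing: mu(A) = 3 + 6 + 9/2 = 27/2.

27/2


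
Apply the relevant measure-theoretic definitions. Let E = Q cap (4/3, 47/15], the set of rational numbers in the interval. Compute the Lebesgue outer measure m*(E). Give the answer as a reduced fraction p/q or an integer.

Q cap (4/3, 47/15] is countable; list its elements as q_1, q_2, ... . Fix eps > 0 and cover the k-th point by an interval of length eps * 2^(-k). The cover has total length eps * sum_{k>=1} 2^(-k) = eps, so by definition of outer measure m*(Q cap (4/3, 47/15]) <= eps. Since eps was arbitrary and m* >= 0, the outer measure is 0.

0
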